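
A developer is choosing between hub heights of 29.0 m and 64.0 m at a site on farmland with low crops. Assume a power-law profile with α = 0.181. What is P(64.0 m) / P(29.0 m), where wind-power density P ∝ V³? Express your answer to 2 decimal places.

1.54

Speed ratio: V_B/V_A = (z_B/z_A)^α = (64.0/29.0)^0.181 = (2.2069)^0.181 = 1.15405
Power-density ratio: P_B/P_A = (V_B/V_A)³ = (1.15405)³ = 1.53700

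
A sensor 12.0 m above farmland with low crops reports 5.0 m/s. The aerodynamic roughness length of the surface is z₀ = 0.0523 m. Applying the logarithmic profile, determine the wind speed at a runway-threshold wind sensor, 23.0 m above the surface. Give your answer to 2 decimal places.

Log law: V(z) ∝ ln(z/z₀), so V₂/V₁ = ln(z₂/z₀) / ln(z₁/z₀).
ln(23.0/0.0523) = 6.0863, ln(12.0/0.0523) = 5.4357
V₂ = 5.0 × 6.0863/5.4357 = 5.0 × 1.1197 = 5.5984 m/s

5.60 m/s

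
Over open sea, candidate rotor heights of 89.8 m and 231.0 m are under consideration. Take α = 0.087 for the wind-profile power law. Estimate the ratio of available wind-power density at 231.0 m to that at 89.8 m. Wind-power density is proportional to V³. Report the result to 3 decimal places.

1.280

Speed ratio: V_B/V_A = (z_B/z_A)^α = (231.0/89.8)^0.087 = (2.5724)^0.087 = 1.08567
Power-density ratio: P_B/P_A = (V_B/V_A)³ = (1.08567)³ = 1.27967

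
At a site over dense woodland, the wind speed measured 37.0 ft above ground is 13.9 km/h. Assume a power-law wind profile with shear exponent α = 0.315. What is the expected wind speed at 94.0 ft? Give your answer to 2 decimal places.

18.65 km/h

Power-law profile: V₂ = V₁ · (z₂/z₁)^α
V₂ = 13.9 × (94.0/37.0)^0.315 = 13.9 × (2.5405)^0.315
    = 13.9 × 1.3414 = 18.6452 km/h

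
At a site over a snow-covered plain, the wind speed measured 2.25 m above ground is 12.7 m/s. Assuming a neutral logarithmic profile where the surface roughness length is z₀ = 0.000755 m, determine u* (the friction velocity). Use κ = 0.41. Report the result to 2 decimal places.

u* ≈ 0.65 m/s

Log law: V(z) = (u*/κ) · ln(z/z₀) ⇒ u* = κ · V / ln(z/z₀)
u* = 0.41 × 12.7 / ln(2.25/0.000755) = 0.41 × 12.7 / 7.9997
   = 5.2070 / 7.9997 = 0.6509 m/s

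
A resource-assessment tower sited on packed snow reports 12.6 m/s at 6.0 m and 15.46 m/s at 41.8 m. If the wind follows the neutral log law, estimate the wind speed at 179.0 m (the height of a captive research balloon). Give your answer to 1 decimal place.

17.6 m/s

Log law: V ∝ ln(z/z₀). From the pair, with r = V₁/V₂ = 0.81501,
ln z₀ = (ln z₁ − r·ln z₂)/(1 − r) = (1.7918 − 0.81501×3.7329)/0.18499 = -6.7601 → z₀ = 0.001159 m
V₃ = V₁ · ln(z₃/z₀)/ln(z₁/z₀) = 12.6 × 11.9475/8.5519 = 17.6030 m/s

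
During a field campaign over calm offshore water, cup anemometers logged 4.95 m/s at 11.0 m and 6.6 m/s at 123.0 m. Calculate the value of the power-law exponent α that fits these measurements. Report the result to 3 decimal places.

α ≈ 0.119

Power law: V₂/V₁ = (z₂/z₁)^α ⇒ α = ln(V₂/V₁) / ln(z₂/z₁)
α = ln(6.6/4.95) / ln(123.0/11.0) = ln(1.3333) / ln(11.1818)
  = 0.28768 / 2.41429 = 0.11916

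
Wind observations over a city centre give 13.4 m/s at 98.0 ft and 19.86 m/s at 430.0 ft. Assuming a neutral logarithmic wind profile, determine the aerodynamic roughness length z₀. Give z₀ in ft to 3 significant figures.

Log law: V(z) ∝ ln(z/z₀). With r = V₁/V₂ = 13.4/19.86 = 0.67472,
r · ln(z₂/z₀) = ln(z₁/z₀) ⇒ ln z₀ = (ln z₁ − r·ln z₂)/(1 − r)
ln z₀ = (4.58497 − 0.67472×6.06379) / 0.32528 = 1.5175
z₀ = exp(1.5175) = 4.561 ft

z₀ ≈ 4.56 ft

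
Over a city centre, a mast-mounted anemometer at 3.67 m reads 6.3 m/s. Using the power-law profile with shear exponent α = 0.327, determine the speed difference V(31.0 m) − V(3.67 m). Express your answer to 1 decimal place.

Power law: V₂ = V₁ · (z₂/z₁)^α = 6.3 × (8.4469)^0.327 = 12.6581 m/s
ΔV = 12.6581 − 6.3 = 6.3581 m/s

6.4 m/s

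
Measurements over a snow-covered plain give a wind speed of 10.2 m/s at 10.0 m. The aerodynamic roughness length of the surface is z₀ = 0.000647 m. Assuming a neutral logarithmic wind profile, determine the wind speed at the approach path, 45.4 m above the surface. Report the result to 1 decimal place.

Log law: V(z) ∝ ln(z/z₀), so V₂/V₁ = ln(z₂/z₀) / ln(z₁/z₀).
ln(45.4/0.000647) = 11.1587, ln(10.0/0.000647) = 9.6457
V₂ = 10.2 × 11.1587/9.6457 = 10.2 × 1.1568 = 11.7999 m/s

11.8 m/s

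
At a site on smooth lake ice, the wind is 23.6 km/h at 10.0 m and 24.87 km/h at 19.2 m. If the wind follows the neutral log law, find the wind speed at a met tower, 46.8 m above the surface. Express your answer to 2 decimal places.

Log law: V ∝ ln(z/z₀). From the pair, with r = V₁/V₂ = 0.94893,
ln z₀ = (ln z₁ − r·ln z₂)/(1 − r) = (2.3026 − 0.94893×2.9549)/0.05107 = -9.8194 → z₀ = 0.00005439 m
V₃ = V₁ · ln(z₃/z₀)/ln(z₁/z₀) = 23.6 × 13.6652/12.1219 = 26.6046 km/h

26.60 km/h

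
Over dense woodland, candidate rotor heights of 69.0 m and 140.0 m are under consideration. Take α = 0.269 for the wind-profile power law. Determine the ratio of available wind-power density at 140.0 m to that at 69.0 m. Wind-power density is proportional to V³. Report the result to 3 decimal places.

Speed ratio: V_B/V_A = (z_B/z_A)^α = (140.0/69.0)^0.269 = (2.0290)^0.269 = 1.20965
Power-density ratio: P_B/P_A = (V_B/V_A)³ = (1.20965)³ = 1.77000

1.770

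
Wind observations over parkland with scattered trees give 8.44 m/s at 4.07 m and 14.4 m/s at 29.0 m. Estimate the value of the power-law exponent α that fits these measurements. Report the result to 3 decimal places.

Power law: V₂/V₁ = (z₂/z₁)^α ⇒ α = ln(V₂/V₁) / ln(z₂/z₁)
α = ln(14.4/8.44) / ln(29.0/4.07) = ln(1.7062) / ln(7.1253)
  = 0.53425 / 1.96365 = 0.27207

α ≈ 0.272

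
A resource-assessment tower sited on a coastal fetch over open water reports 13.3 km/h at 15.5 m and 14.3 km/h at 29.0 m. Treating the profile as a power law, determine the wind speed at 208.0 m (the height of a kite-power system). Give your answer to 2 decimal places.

First find α: α = ln(V₂/V₁)/ln(z₂/z₁) = ln(14.3/13.3)/ln(29.0/15.5) = 0.07250/0.62646 = 0.1157
Extrapolate from 29.0 m to 208.0 m: V₃ = 14.3 × (208.0/29.0)^0.1157 = 14.3 × 1.2561 = 17.9621 km/h

17.96 km/h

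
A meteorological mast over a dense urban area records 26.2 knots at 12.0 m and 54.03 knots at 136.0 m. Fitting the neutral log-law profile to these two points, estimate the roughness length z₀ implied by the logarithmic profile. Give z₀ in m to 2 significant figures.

z₀ ≈ 1.2 m

Log law: V(z) ∝ ln(z/z₀). With r = V₁/V₂ = 26.2/54.03 = 0.48492,
r · ln(z₂/z₀) = ln(z₁/z₀) ⇒ ln z₀ = (ln z₁ − r·ln z₂)/(1 − r)
ln z₀ = (2.48491 − 0.48492×4.91265) / 0.51508 = 0.1994
z₀ = exp(0.1994) = 1.221 m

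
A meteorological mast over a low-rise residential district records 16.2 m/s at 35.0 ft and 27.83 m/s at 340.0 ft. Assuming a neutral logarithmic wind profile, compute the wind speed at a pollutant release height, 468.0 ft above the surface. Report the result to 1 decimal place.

29.5 m/s

Log law: V ∝ ln(z/z₀). From the pair, with r = V₁/V₂ = 0.58211,
ln z₀ = (ln z₁ − r·ln z₂)/(1 − r) = (3.5553 − 0.58211×5.8289)/0.41789 = 0.3883 → z₀ = 1.475 ft
V₃ = V₁ · ln(z₃/z₀)/ln(z₁/z₀) = 16.2 × 5.7601/3.1670 = 29.4644 m/s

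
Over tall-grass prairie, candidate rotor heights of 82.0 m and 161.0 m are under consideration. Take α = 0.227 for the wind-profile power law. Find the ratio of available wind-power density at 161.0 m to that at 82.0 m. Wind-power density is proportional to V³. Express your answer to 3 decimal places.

1.583

Speed ratio: V_B/V_A = (z_B/z_A)^α = (161.0/82.0)^0.227 = (1.9634)^0.227 = 1.16550
Power-density ratio: P_B/P_A = (V_B/V_A)³ = (1.16550)³ = 1.58322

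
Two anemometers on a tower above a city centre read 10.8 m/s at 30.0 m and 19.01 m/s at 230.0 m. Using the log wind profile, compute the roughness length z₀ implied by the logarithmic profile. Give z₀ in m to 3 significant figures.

z₀ ≈ 2.06 m

Log law: V(z) ∝ ln(z/z₀). With r = V₁/V₂ = 10.8/19.01 = 0.56812,
r · ln(z₂/z₀) = ln(z₁/z₀) ⇒ ln z₀ = (ln z₁ − r·ln z₂)/(1 − r)
ln z₀ = (3.40120 − 0.56812×5.43808) / 0.43188 = 0.7217
z₀ = exp(0.7217) = 2.058 m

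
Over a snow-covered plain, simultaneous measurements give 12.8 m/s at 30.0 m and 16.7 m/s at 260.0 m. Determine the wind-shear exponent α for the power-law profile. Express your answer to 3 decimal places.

Power law: V₂/V₁ = (z₂/z₁)^α ⇒ α = ln(V₂/V₁) / ln(z₂/z₁)
α = ln(16.7/12.8) / ln(260.0/30.0) = ln(1.3047) / ln(8.6667)
  = 0.26596 / 2.15948 = 0.12316

α ≈ 0.123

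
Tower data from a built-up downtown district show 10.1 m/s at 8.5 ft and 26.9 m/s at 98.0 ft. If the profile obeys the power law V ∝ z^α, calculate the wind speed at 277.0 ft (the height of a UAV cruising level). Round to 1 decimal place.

First find α: α = ln(V₂/V₁)/ln(z₂/z₁) = ln(26.9/10.1)/ln(98.0/8.5) = 0.97959/2.44490 = 0.4007
Extrapolate from 98.0 ft to 277.0 ft: V₃ = 26.9 × (277.0/98.0)^0.4007 = 26.9 × 1.5164 = 40.7901 m/s

40.8 m/s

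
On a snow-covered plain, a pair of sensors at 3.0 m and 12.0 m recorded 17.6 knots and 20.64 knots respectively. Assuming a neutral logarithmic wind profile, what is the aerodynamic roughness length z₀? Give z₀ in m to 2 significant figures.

Log law: V(z) ∝ ln(z/z₀). With r = V₁/V₂ = 17.6/20.64 = 0.85271,
r · ln(z₂/z₀) = ln(z₁/z₀) ⇒ ln z₀ = (ln z₁ − r·ln z₂)/(1 − r)
ln z₀ = (1.09861 − 0.85271×2.48491) / 0.14729 = -6.9273
z₀ = exp(-6.9273) = 0.0009806 m

z₀ ≈ 0.00098 m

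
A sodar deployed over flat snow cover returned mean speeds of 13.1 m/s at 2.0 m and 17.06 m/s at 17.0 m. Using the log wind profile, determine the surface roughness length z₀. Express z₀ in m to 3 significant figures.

z₀ ≈ 0.00168 m

Log law: V(z) ∝ ln(z/z₀). With r = V₁/V₂ = 13.1/17.06 = 0.76788,
r · ln(z₂/z₀) = ln(z₁/z₀) ⇒ ln z₀ = (ln z₁ − r·ln z₂)/(1 − r)
ln z₀ = (0.69315 − 0.76788×2.83321) / 0.23212 = -6.3864
z₀ = exp(-6.3864) = 0.001684 m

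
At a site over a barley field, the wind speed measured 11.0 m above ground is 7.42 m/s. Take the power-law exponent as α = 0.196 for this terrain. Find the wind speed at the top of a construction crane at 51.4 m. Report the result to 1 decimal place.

Power-law profile: V₂ = V₁ · (z₂/z₁)^α
V₂ = 7.42 × (51.4/11.0)^0.196 = 7.42 × (4.6727)^0.196
    = 7.42 × 1.3528 = 10.0378 m/s

10.0 m/s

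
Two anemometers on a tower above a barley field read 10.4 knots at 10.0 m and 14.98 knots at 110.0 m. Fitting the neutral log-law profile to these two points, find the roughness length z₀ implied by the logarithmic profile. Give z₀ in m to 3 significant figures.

Log law: V(z) ∝ ln(z/z₀). With r = V₁/V₂ = 10.4/14.98 = 0.69426,
r · ln(z₂/z₀) = ln(z₁/z₀) ⇒ ln z₀ = (ln z₁ − r·ln z₂)/(1 − r)
ln z₀ = (2.30259 − 0.69426×4.70048) / 0.30574 = -3.1424
z₀ = exp(-3.1424) = 0.04318 m

z₀ ≈ 0.0432 m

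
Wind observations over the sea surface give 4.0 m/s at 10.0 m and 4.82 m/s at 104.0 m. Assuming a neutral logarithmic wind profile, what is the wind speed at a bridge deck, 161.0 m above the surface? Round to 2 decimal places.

4.97 m/s

Log law: V ∝ ln(z/z₀). From the pair, with r = V₁/V₂ = 0.82988,
ln z₀ = (ln z₁ − r·ln z₂)/(1 − r) = (2.3026 − 0.82988×4.6444)/0.17012 = -9.1209 → z₀ = 0.0001094 m
V₃ = V₁ · ln(z₃/z₀)/ln(z₁/z₀) = 4.0 × 14.2023/11.4234 = 4.9730 m/s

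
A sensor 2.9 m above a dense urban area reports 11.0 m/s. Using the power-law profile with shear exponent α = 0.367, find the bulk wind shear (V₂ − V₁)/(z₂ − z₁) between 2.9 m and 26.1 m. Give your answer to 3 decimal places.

Power law: V₂ = V₁ · (z₂/z₁)^α = 11.0 × (9.0000)^0.367 = 24.6377 m/s
ΔV/Δz = (24.6377 − 11.0)/(26.1 − 2.9) = 13.6377/23.2000 = 0.58783 m/s/m

0.588 m/s/m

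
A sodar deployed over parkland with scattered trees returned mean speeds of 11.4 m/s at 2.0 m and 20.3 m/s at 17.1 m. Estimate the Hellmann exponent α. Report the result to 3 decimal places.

Power law: V₂/V₁ = (z₂/z₁)^α ⇒ α = ln(V₂/V₁) / ln(z₂/z₁)
α = ln(20.3/11.4) / ln(17.1/2.0) = ln(1.7807) / ln(8.5500)
  = 0.57701 / 2.14593 = 0.26888

α ≈ 0.269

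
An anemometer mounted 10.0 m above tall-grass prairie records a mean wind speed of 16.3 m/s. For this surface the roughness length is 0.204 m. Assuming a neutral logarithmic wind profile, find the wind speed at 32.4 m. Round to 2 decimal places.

21.22 m/s

Log law: V(z) ∝ ln(z/z₀), so V₂/V₁ = ln(z₂/z₀) / ln(z₁/z₀).
ln(32.4/0.204) = 5.0678, ln(10.0/0.204) = 3.8922
V₂ = 16.3 × 5.0678/3.8922 = 16.3 × 1.3020 = 21.2231 m/s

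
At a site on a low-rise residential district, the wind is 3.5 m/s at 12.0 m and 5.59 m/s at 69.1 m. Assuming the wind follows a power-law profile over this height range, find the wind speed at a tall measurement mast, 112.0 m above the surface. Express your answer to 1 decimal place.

First find α: α = ln(V₂/V₁)/ln(z₂/z₁) = ln(5.59/3.5)/ln(69.1/12.0) = 0.46822/1.75065 = 0.2675
Extrapolate from 69.1 m to 112.0 m: V₃ = 5.59 × (112.0/69.1)^0.2675 = 5.59 × 1.1379 = 6.3607 m/s

6.4 m/s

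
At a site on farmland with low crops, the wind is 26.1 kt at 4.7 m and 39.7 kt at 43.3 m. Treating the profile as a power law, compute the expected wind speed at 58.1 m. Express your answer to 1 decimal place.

42.0 kt

First find α: α = ln(V₂/V₁)/ln(z₂/z₁) = ln(39.7/26.1)/ln(43.3/4.7) = 0.41942/2.22059 = 0.1889
Extrapolate from 43.3 m to 58.1 m: V₃ = 39.7 × (58.1/43.3)^0.1889 = 39.7 × 1.0571 = 41.9670 kt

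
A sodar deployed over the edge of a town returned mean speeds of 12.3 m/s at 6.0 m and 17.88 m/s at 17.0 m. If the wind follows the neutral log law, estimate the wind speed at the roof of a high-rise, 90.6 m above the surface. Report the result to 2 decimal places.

26.85 m/s

Log law: V ∝ ln(z/z₀). From the pair, with r = V₁/V₂ = 0.68792,
ln z₀ = (ln z₁ − r·ln z₂)/(1 − r) = (1.7918 − 0.68792×2.8332)/0.31208 = -0.5039 → z₀ = 0.6042 m
V₃ = V₁ · ln(z₃/z₀)/ln(z₁/z₀) = 12.3 × 5.0104/2.2957 = 26.8450 m/s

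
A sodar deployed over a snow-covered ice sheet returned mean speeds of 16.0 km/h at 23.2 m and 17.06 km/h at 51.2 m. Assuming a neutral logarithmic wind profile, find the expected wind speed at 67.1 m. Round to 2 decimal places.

17.42 km/h

Log law: V ∝ ln(z/z₀). From the pair, with r = V₁/V₂ = 0.93787,
ln z₀ = (ln z₁ − r·ln z₂)/(1 − r) = (3.1442 − 0.93787×3.9357)/0.06213 = -8.8043 → z₀ = 0.0001501 m
V₃ = V₁ · ln(z₃/z₀)/ln(z₁/z₀) = 16.0 × 13.0105/11.9485 = 17.4221 km/h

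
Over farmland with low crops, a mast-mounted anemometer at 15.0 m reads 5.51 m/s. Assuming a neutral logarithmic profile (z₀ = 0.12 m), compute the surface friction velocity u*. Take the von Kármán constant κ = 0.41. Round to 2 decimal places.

Log law: V(z) = (u*/κ) · ln(z/z₀) ⇒ u* = κ · V / ln(z/z₀)
u* = 0.41 × 5.51 / ln(15.0/0.12) = 0.41 × 5.51 / 4.8283
   = 2.2591 / 4.8283 = 0.4679 m/s

u* ≈ 0.47 m/s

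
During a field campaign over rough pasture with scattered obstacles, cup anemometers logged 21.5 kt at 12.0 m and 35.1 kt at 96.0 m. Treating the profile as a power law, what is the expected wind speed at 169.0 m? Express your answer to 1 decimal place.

40.1 kt

First find α: α = ln(V₂/V₁)/ln(z₂/z₁) = ln(35.1/21.5)/ln(96.0/12.0) = 0.49015/2.07944 = 0.2357
Extrapolate from 96.0 m to 169.0 m: V₃ = 35.1 × (169.0/96.0)^0.2357 = 35.1 × 1.1426 = 40.1053 kt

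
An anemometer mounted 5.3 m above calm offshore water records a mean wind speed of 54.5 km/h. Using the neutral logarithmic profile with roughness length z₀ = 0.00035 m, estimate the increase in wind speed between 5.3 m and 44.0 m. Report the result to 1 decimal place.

12.0 km/h

Log law: V₂ = V₁ · ln(z₂/z₀)/ln(z₁/z₀) = 54.5 × 11.7418/9.6253 = 66.4839 km/h
ΔV = 66.4839 − 54.5 = 11.9839 km/h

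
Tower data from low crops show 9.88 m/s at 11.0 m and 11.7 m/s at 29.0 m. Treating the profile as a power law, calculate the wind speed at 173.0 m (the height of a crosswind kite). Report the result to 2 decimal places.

15.98 m/s

First find α: α = ln(V₂/V₁)/ln(z₂/z₁) = ln(11.7/9.88)/ln(29.0/11.0) = 0.16908/0.96940 = 0.1744
Extrapolate from 29.0 m to 173.0 m: V₃ = 11.7 × (173.0/29.0)^0.1744 = 11.7 × 1.3655 = 15.9760 m/s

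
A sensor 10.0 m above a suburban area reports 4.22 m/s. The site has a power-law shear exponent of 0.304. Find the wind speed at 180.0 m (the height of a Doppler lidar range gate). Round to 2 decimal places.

Power-law profile: V₂ = V₁ · (z₂/z₁)^α
V₂ = 4.22 × (180.0/10.0)^0.304 = 4.22 × (18.0000)^0.304
    = 4.22 × 2.4077 = 10.1605 m/s

10.16 m/s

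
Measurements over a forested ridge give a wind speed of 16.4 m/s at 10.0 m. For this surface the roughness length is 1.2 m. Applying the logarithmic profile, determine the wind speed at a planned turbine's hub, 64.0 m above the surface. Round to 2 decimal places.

30.76 m/s

Log law: V(z) ∝ ln(z/z₀), so V₂/V₁ = ln(z₂/z₀) / ln(z₁/z₀).
ln(64.0/1.2) = 3.9766, ln(10.0/1.2) = 2.1203
V₂ = 16.4 × 3.9766/2.1203 = 16.4 × 1.8755 = 30.7583 m/s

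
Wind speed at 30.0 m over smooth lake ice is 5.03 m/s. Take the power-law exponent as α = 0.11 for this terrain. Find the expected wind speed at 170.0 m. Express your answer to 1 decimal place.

6.1 m/s

Power-law profile: V₂ = V₁ · (z₂/z₁)^α
V₂ = 5.03 × (170.0/30.0)^0.11 = 5.03 × (5.6667)^0.11
    = 5.03 × 1.2102 = 6.0874 m/s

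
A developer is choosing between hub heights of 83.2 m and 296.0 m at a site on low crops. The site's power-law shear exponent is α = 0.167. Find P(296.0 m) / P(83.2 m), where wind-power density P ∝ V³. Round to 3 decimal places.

1.889

Speed ratio: V_B/V_A = (z_B/z_A)^α = (296.0/83.2)^0.167 = (3.5577)^0.167 = 1.23608
Power-density ratio: P_B/P_A = (V_B/V_A)³ = (1.23608)³ = 1.88858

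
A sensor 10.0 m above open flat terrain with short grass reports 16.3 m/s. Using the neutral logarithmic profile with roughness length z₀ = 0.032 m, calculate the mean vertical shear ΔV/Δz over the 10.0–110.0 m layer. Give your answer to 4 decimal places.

Log law: V₂ = V₁ · ln(z₂/z₀)/ln(z₁/z₀) = 16.3 × 8.1425/5.7446 = 23.1039 m/s
ΔV/Δz = (23.1039 − 16.3)/(110.0 − 10.0) = 6.8039/100.0000 = 0.06804 m/s/m

0.0680 m/s/m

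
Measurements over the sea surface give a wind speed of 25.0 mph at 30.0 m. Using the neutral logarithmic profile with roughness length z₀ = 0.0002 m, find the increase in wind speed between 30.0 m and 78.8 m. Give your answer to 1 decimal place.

Log law: V₂ = V₁ · ln(z₂/z₀)/ln(z₁/z₀) = 25.0 × 12.8841/11.9184 = 27.0257 mph
ΔV = 27.0257 − 25.0 = 2.0257 mph

2.0 mph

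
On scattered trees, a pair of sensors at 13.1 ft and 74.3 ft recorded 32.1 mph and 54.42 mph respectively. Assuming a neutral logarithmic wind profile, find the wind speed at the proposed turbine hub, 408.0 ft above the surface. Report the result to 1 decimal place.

76.3 mph

Log law: V ∝ ln(z/z₀). From the pair, with r = V₁/V₂ = 0.58986,
ln z₀ = (ln z₁ − r·ln z₂)/(1 − r) = (2.5726 − 0.58986×4.3081)/0.41014 = 0.0767 → z₀ = 1.080 ft
V₃ = V₁ · ln(z₃/z₀)/ln(z₁/z₀) = 32.1 × 5.9346/2.4959 = 76.3240 mph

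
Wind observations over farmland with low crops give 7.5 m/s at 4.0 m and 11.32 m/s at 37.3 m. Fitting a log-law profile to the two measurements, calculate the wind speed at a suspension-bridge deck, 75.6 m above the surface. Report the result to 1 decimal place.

12.5 m/s

Log law: V ∝ ln(z/z₀). From the pair, with r = V₁/V₂ = 0.66254,
ln z₀ = (ln z₁ − r·ln z₂)/(1 − r) = (1.3863 − 0.66254×3.6190)/0.33746 = -2.9973 → z₀ = 0.04992 m
V₃ = V₁ · ln(z₃/z₀)/ln(z₁/z₀) = 7.5 × 7.3227/4.3836 = 12.5287 m/s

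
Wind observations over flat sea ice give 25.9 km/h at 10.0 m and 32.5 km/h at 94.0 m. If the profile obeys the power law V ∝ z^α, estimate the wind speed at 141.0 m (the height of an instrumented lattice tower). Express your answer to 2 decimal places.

33.86 km/h

First find α: α = ln(V₂/V₁)/ln(z₂/z₁) = ln(32.5/25.9)/ln(94.0/10.0) = 0.22700/2.24071 = 0.1013
Extrapolate from 94.0 m to 141.0 m: V₃ = 32.5 × (141.0/94.0)^0.1013 = 32.5 × 1.0419 = 33.8628 km/h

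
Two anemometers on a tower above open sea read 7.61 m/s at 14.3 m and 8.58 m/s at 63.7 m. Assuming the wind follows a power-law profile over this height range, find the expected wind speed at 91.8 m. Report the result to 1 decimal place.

First find α: α = ln(V₂/V₁)/ln(z₂/z₁) = ln(8.58/7.61)/ln(63.7/14.3) = 0.11997/1.49393 = 0.0803
Extrapolate from 63.7 m to 91.8 m: V₃ = 8.58 × (91.8/63.7)^0.0803 = 8.58 × 1.0298 = 8.8355 m/s

8.8 m/s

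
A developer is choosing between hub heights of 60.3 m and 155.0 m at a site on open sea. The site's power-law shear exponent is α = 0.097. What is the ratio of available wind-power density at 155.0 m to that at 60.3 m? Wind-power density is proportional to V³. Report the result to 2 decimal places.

Speed ratio: V_B/V_A = (z_B/z_A)^α = (155.0/60.3)^0.097 = (2.5705)^0.097 = 1.09590
Power-density ratio: P_B/P_A = (V_B/V_A)³ = (1.09590)³ = 1.31618

1.32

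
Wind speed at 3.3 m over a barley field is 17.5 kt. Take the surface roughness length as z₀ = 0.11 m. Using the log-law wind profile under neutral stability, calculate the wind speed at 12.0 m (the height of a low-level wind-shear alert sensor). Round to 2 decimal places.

Log law: V(z) ∝ ln(z/z₀), so V₂/V₁ = ln(z₂/z₀) / ln(z₁/z₀).
ln(12.0/0.11) = 4.6922, ln(3.3/0.11) = 3.4012
V₂ = 17.5 × 4.6922/3.4012 = 17.5 × 1.3796 = 24.1424 kt

24.14 kt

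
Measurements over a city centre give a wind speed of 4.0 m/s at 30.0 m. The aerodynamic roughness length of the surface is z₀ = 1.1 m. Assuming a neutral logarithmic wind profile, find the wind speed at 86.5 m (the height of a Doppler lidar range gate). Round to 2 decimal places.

Log law: V(z) ∝ ln(z/z₀), so V₂/V₁ = ln(z₂/z₀) / ln(z₁/z₀).
ln(86.5/1.1) = 4.3648, ln(30.0/1.1) = 3.3059
V₂ = 4.0 × 4.3648/3.3059 = 4.0 × 1.3203 = 5.2813 m/s

5.28 m/s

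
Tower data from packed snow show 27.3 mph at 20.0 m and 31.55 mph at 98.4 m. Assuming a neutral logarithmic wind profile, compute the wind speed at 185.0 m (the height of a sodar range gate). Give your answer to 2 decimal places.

33.23 mph

Log law: V ∝ ln(z/z₀). From the pair, with r = V₁/V₂ = 0.86529,
ln z₀ = (ln z₁ − r·ln z₂)/(1 − r) = (2.9957 − 0.86529×4.5890)/0.13471 = -7.2389 → z₀ = 0.0007181 m
V₃ = V₁ · ln(z₃/z₀)/ln(z₁/z₀) = 27.3 × 12.4593/10.2347 = 33.2340 mph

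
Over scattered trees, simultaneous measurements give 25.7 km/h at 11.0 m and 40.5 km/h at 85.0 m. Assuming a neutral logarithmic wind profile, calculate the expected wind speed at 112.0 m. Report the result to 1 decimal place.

42.5 km/h

Log law: V ∝ ln(z/z₀). From the pair, with r = V₁/V₂ = 0.63457,
ln z₀ = (ln z₁ − r·ln z₂)/(1 − r) = (2.3979 − 0.63457×4.4427)/0.36543 = -1.1528 → z₀ = 0.3158 m
V₃ = V₁ · ln(z₃/z₀)/ln(z₁/z₀) = 25.7 × 5.8713/3.5507 = 42.4966 km/h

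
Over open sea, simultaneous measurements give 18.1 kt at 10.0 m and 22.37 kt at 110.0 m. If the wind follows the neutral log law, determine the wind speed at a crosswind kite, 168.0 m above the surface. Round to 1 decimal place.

23.1 kt

Log law: V ∝ ln(z/z₀). From the pair, with r = V₁/V₂ = 0.80912,
ln z₀ = (ln z₁ − r·ln z₂)/(1 − r) = (2.3026 − 0.80912×4.7005)/0.19088 = -7.8618 → z₀ = 0.0003852 m
V₃ = V₁ · ln(z₃/z₀)/ln(z₁/z₀) = 18.1 × 12.9858/10.1644 = 23.1241 kt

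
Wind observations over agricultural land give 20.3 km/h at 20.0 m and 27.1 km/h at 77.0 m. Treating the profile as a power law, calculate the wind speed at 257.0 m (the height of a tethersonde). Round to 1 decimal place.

35.1 km/h

First find α: α = ln(V₂/V₁)/ln(z₂/z₁) = ln(27.1/20.3)/ln(77.0/20.0) = 0.28891/1.34807 = 0.2143
Extrapolate from 77.0 m to 257.0 m: V₃ = 27.1 × (257.0/77.0)^0.2143 = 27.1 × 1.2947 = 35.0874 km/h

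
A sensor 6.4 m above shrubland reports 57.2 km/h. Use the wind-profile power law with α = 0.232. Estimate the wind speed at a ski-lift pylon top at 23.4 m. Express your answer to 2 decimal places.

77.27 km/h

Power-law profile: V₂ = V₁ · (z₂/z₁)^α
V₂ = 57.2 × (23.4/6.4)^0.232 = 57.2 × (3.6562)^0.232
    = 57.2 × 1.3509 = 77.2717 km/h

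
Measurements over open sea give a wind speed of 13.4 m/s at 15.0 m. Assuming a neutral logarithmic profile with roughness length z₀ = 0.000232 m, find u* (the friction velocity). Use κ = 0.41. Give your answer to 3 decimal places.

Log law: V(z) = (u*/κ) · ln(z/z₀) ⇒ u* = κ · V / ln(z/z₀)
u* = 0.41 × 13.4 / ln(15.0/0.000232) = 0.41 × 13.4 / 11.0768
   = 5.4940 / 11.0768 = 0.4960 m/s

u* ≈ 0.496 m/s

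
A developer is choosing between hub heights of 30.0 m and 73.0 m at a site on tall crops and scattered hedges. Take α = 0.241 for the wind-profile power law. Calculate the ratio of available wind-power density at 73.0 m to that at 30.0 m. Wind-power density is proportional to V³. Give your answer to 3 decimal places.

1.902

Speed ratio: V_B/V_A = (z_B/z_A)^α = (73.0/30.0)^0.241 = (2.4333)^0.241 = 1.23901
Power-density ratio: P_B/P_A = (V_B/V_A)³ = (1.23901)³ = 1.90206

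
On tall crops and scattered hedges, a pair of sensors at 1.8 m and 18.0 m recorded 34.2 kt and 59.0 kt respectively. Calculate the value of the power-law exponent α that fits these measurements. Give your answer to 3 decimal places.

Power law: V₂/V₁ = (z₂/z₁)^α ⇒ α = ln(V₂/V₁) / ln(z₂/z₁)
α = ln(59.0/34.2) / ln(18.0/1.8) = ln(1.7251) / ln(10.0000)
  = 0.54531 / 2.30259 = 0.23683

α ≈ 0.237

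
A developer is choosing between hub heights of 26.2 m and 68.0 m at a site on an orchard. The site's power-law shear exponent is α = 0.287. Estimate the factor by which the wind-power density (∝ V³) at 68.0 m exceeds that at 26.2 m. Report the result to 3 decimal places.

2.273

Speed ratio: V_B/V_A = (z_B/z_A)^α = (68.0/26.2)^0.287 = (2.5954)^0.287 = 1.31485
Power-density ratio: P_B/P_A = (V_B/V_A)³ = (1.31485)³ = 2.27317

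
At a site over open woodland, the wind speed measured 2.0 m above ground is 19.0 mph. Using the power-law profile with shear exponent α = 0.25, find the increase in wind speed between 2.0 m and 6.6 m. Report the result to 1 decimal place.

Power law: V₂ = V₁ · (z₂/z₁)^α = 19.0 × (3.3000)^0.25 = 25.6084 mph
ΔV = 25.6084 − 19.0 = 6.6084 mph

6.6 mph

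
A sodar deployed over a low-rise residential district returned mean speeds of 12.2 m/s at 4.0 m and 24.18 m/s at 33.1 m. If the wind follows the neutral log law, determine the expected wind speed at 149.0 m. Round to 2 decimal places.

32.71 m/s

Log law: V ∝ ln(z/z₀). From the pair, with r = V₁/V₂ = 0.50455,
ln z₀ = (ln z₁ − r·ln z₂)/(1 − r) = (1.3863 − 0.50455×3.4995)/0.49545 = -0.7658 → z₀ = 0.4650 m
V₃ = V₁ · ln(z₃/z₀)/ln(z₁/z₀) = 12.2 × 5.7697/2.1520 = 32.7086 m/s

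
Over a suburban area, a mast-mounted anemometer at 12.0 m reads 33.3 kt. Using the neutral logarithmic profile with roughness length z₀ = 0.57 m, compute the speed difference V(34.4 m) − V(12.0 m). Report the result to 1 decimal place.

Log law: V₂ = V₁ · ln(z₂/z₀)/ln(z₁/z₀) = 33.3 × 4.1002/3.0470 = 44.8095 kt
ΔV = 44.8095 − 33.3 = 11.5095 kt

11.5 kt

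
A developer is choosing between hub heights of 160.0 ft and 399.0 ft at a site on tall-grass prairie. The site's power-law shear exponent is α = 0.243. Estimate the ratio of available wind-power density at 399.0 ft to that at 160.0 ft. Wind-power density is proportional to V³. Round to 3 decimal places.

1.947

Speed ratio: V_B/V_A = (z_B/z_A)^α = (399.0/160.0)^0.243 = (2.4937)^0.243 = 1.24863
Power-density ratio: P_B/P_A = (V_B/V_A)³ = (1.24863)³ = 1.94673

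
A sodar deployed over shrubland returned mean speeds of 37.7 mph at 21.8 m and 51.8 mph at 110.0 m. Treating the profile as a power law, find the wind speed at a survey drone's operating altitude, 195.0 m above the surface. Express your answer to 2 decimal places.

57.96 mph

First find α: α = ln(V₂/V₁)/ln(z₂/z₁) = ln(51.8/37.7)/ln(110.0/21.8) = 0.31773/1.61857 = 0.1963
Extrapolate from 110.0 m to 195.0 m: V₃ = 51.8 × (195.0/110.0)^0.1963 = 51.8 × 1.1189 = 57.9614 mph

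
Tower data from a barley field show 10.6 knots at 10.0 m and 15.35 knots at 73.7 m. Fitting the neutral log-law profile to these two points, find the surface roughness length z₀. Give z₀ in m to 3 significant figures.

z₀ ≈ 0.116 m

Log law: V(z) ∝ ln(z/z₀). With r = V₁/V₂ = 10.6/15.35 = 0.69055,
r · ln(z₂/z₀) = ln(z₁/z₀) ⇒ ln z₀ = (ln z₁ − r·ln z₂)/(1 − r)
ln z₀ = (2.30259 − 0.69055×4.30000) / 0.30945 = -2.1548
z₀ = exp(-2.1548) = 0.1159 m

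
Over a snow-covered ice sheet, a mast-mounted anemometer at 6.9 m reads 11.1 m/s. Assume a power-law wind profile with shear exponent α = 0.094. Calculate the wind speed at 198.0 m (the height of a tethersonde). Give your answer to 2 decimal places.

Power-law profile: V₂ = V₁ · (z₂/z₁)^α
V₂ = 11.1 × (198.0/6.9)^0.094 = 11.1 × (28.6957)^0.094
    = 11.1 × 1.3710 = 15.2180 m/s

15.22 m/s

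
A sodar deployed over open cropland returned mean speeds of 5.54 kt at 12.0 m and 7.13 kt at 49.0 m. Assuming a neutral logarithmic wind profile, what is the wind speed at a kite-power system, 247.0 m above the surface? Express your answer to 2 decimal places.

Log law: V ∝ ln(z/z₀). From the pair, with r = V₁/V₂ = 0.77700,
ln z₀ = (ln z₁ − r·ln z₂)/(1 − r) = (2.4849 − 0.77700×3.8918)/0.22300 = -2.4172 → z₀ = 0.08917 m
V₃ = V₁ · ln(z₃/z₀)/ln(z₁/z₀) = 5.54 × 7.9266/4.9021 = 8.9581 kt

8.96 kt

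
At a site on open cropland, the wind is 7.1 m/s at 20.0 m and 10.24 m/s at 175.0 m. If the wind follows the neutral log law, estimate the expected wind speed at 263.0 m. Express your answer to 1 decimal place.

10.8 m/s

Log law: V ∝ ln(z/z₀). From the pair, with r = V₁/V₂ = 0.69336,
ln z₀ = (ln z₁ − r·ln z₂)/(1 − r) = (2.9957 − 0.69336×5.1648)/0.30664 = -1.9088 → z₀ = 0.1483 m
V₃ = V₁ · ln(z₃/z₀)/ln(z₁/z₀) = 7.1 × 7.4810/4.9045 = 10.8297 m/s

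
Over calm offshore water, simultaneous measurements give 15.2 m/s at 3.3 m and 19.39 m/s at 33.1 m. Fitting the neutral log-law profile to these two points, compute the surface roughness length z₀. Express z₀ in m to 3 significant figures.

z₀ ≈ 0.000769 m

Log law: V(z) ∝ ln(z/z₀). With r = V₁/V₂ = 15.2/19.39 = 0.78391,
r · ln(z₂/z₀) = ln(z₁/z₀) ⇒ ln z₀ = (ln z₁ − r·ln z₂)/(1 − r)
ln z₀ = (1.19392 − 0.78391×3.49953) / 0.21609 = -7.1701
z₀ = exp(-7.1701) = 0.0007692 m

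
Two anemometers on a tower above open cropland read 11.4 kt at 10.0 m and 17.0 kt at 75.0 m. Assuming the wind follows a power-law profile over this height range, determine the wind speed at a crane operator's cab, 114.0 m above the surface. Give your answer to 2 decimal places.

First find α: α = ln(V₂/V₁)/ln(z₂/z₁) = ln(17.0/11.4)/ln(75.0/10.0) = 0.39960/2.01490 = 0.1983
Extrapolate from 75.0 m to 114.0 m: V₃ = 17.0 × (114.0/75.0)^0.1983 = 17.0 × 1.0866 = 18.4719 kt

18.47 kt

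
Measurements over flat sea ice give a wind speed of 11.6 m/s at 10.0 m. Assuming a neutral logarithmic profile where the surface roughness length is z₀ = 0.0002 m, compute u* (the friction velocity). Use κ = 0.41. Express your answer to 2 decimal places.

Log law: V(z) = (u*/κ) · ln(z/z₀) ⇒ u* = κ · V / ln(z/z₀)
u* = 0.41 × 11.6 / ln(10.0/0.0002) = 0.41 × 11.6 / 10.8198
   = 4.7560 / 10.8198 = 0.4396 m/s

u* ≈ 0.44 m/s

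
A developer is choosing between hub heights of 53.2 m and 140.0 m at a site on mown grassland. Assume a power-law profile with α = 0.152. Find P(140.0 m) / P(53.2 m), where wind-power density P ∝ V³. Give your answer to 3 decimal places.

1.555

Speed ratio: V_B/V_A = (z_B/z_A)^α = (140.0/53.2)^0.152 = (2.6316)^0.152 = 1.15844
Power-density ratio: P_B/P_A = (V_B/V_A)³ = (1.15844)³ = 1.55460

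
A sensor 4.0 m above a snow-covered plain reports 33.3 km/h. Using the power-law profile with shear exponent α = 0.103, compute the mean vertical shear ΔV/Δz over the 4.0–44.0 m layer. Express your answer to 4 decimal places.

0.2332 km/h/m

Power law: V₂ = V₁ · (z₂/z₁)^α = 33.3 × (11.0000)^0.103 = 42.6292 km/h
ΔV/Δz = (42.6292 − 33.3)/(44.0 − 4.0) = 9.3292/40.0000 = 0.23323 km/h/m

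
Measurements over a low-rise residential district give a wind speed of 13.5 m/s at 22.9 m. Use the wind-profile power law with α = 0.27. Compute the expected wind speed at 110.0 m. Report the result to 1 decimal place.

20.6 m/s

Power-law profile: V₂ = V₁ · (z₂/z₁)^α
V₂ = 13.5 × (110.0/22.9)^0.27 = 13.5 × (4.8035)^0.27
    = 13.5 × 1.5276 = 20.6231 m/s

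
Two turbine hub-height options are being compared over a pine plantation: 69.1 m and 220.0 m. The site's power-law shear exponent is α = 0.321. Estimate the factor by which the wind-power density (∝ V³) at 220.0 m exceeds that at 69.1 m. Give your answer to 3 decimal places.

Speed ratio: V_B/V_A = (z_B/z_A)^α = (220.0/69.1)^0.321 = (3.1838)^0.321 = 1.45026
Power-density ratio: P_B/P_A = (V_B/V_A)³ = (1.45026)³ = 3.05025

3.050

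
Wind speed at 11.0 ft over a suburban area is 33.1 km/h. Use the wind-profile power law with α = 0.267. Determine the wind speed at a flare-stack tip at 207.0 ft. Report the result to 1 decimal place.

Power-law profile: V₂ = V₁ · (z₂/z₁)^α
V₂ = 33.1 × (207.0/11.0)^0.267 = 33.1 × (18.8182)^0.267
    = 33.1 × 2.1893 = 72.4670 km/h

72.5 km/h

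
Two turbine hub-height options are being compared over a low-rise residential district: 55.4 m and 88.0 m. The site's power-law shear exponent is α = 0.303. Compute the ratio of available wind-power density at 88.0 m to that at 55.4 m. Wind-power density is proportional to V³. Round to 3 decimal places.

1.523

Speed ratio: V_B/V_A = (z_B/z_A)^α = (88.0/55.4)^0.303 = (1.5884)^0.303 = 1.15052
Power-density ratio: P_B/P_A = (V_B/V_A)³ = (1.15052)³ = 1.52295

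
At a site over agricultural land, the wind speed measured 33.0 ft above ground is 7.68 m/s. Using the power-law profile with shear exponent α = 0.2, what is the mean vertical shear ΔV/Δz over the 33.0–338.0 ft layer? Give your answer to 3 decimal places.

0.015 m/s/ft

Power law: V₂ = V₁ · (z₂/z₁)^α = 7.68 × (10.2424)^0.2 = 12.2304 m/s
ΔV/Δz = (12.2304 − 7.68)/(338.0 − 33.0) = 4.5504/305.0000 = 0.01492 m/s/ft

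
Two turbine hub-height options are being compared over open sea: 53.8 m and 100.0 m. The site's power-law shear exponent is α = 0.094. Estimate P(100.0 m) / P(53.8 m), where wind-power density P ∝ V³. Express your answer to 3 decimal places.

Speed ratio: V_B/V_A = (z_B/z_A)^α = (100.0/53.8)^0.094 = (1.8587)^0.094 = 1.06000
Power-density ratio: P_B/P_A = (V_B/V_A)³ = (1.06000)³ = 1.19102

1.191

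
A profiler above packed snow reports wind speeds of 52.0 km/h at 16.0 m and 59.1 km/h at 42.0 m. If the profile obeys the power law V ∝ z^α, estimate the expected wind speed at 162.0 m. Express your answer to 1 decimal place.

First find α: α = ln(V₂/V₁)/ln(z₂/z₁) = ln(59.1/52.0)/ln(42.0/16.0) = 0.12799/0.96508 = 0.1326
Extrapolate from 42.0 m to 162.0 m: V₃ = 59.1 × (162.0/42.0)^0.1326 = 59.1 × 1.1961 = 70.6866 km/h

70.7 km/h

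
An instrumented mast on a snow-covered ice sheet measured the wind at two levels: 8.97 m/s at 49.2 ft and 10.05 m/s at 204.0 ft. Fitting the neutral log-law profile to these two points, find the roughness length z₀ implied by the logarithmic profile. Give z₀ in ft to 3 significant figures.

Log law: V(z) ∝ ln(z/z₀). With r = V₁/V₂ = 8.97/10.05 = 0.89254,
r · ln(z₂/z₀) = ln(z₁/z₀) ⇒ ln z₀ = (ln z₁ − r·ln z₂)/(1 − r)
ln z₀ = (3.89589 − 0.89254×5.31812) / 0.10746 = -7.9165
z₀ = exp(-7.9165) = 0.0003647 ft

z₀ ≈ 0.000365 ft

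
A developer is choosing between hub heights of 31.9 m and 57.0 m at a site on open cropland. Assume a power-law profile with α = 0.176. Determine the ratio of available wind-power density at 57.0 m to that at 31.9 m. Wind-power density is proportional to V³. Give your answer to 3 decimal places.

Speed ratio: V_B/V_A = (z_B/z_A)^α = (57.0/31.9)^0.176 = (1.7868)^0.176 = 1.10756
Power-density ratio: P_B/P_A = (V_B/V_A)³ = (1.10756)³ = 1.35863

1.359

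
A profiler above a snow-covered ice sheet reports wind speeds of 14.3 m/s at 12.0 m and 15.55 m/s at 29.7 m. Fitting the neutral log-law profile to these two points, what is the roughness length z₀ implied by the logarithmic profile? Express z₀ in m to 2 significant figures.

Log law: V(z) ∝ ln(z/z₀). With r = V₁/V₂ = 14.3/15.55 = 0.91961,
r · ln(z₂/z₀) = ln(z₁/z₀) ⇒ ln z₀ = (ln z₁ − r·ln z₂)/(1 − r)
ln z₀ = (2.48491 − 0.91961×3.39115) / 0.08039 = -7.8825
z₀ = exp(-7.8825) = 0.0003773 m

z₀ ≈ 0.00038 m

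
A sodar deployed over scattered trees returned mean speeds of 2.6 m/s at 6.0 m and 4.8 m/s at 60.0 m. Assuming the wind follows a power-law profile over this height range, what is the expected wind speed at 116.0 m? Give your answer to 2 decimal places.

First find α: α = ln(V₂/V₁)/ln(z₂/z₁) = ln(4.8/2.6)/ln(60.0/6.0) = 0.61310/2.30259 = 0.2663
Extrapolate from 60.0 m to 116.0 m: V₃ = 4.8 × (116.0/60.0)^0.2663 = 4.8 × 1.1919 = 5.7210 m/s

5.72 m/s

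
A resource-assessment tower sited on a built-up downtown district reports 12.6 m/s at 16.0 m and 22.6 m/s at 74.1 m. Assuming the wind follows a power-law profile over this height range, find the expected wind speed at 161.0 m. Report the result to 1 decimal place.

First find α: α = ln(V₂/V₁)/ln(z₂/z₁) = ln(22.6/12.6)/ln(74.1/16.0) = 0.58425/1.53283 = 0.3812
Extrapolate from 74.1 m to 161.0 m: V₃ = 22.6 × (161.0/74.1)^0.3812 = 22.6 × 1.3442 = 30.3782 m/s

30.4 m/s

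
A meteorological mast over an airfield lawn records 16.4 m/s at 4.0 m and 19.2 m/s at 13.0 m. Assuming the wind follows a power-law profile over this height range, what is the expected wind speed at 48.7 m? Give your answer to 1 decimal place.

First find α: α = ln(V₂/V₁)/ln(z₂/z₁) = ln(19.2/16.4)/ln(13.0/4.0) = 0.15763/1.17865 = 0.1337
Extrapolate from 13.0 m to 48.7 m: V₃ = 19.2 × (48.7/13.0)^0.1337 = 19.2 × 1.1932 = 22.9092 m/s

22.9 m/s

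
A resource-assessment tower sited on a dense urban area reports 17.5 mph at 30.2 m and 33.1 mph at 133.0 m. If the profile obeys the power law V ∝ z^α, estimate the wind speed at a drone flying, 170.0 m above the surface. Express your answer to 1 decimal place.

First find α: α = ln(V₂/V₁)/ln(z₂/z₁) = ln(33.1/17.5)/ln(133.0/30.2) = 0.63733/1.48251 = 0.4299
Extrapolate from 133.0 m to 170.0 m: V₃ = 33.1 × (170.0/133.0)^0.4299 = 33.1 × 1.1113 = 36.7836 mph

36.8 mph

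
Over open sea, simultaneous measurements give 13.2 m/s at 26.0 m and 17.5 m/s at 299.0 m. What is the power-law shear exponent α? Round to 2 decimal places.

α ≈ 0.12

Power law: V₂/V₁ = (z₂/z₁)^α ⇒ α = ln(V₂/V₁) / ln(z₂/z₁)
α = ln(17.5/13.2) / ln(299.0/26.0) = ln(1.3258) / ln(11.5000)
  = 0.28198 / 2.44235 = 0.11546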